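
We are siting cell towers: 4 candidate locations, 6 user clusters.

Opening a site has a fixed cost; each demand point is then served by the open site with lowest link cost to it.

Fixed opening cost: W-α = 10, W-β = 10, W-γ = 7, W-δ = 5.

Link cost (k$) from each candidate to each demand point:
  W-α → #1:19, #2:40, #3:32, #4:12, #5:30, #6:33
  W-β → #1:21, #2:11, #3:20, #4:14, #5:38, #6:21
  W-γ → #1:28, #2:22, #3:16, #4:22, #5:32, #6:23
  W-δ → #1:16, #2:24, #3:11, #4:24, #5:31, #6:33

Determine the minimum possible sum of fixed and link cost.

Open {W-β, W-δ}: assign each demand point to its cheapest open site.
  #1→W-δ 16, #2→W-β 11, #3→W-δ 11, #4→W-β 14, #5→W-δ 31, #6→W-β 21
  link cost 104, fixed 15 → total 119.
Compare {W-α, W-β, W-δ}: link cost 101 + fixed 25 = 126.
Compare {W-β, W-γ, W-δ}: link cost 104 + fixed 22 = 126.
Compare {W-β, W-γ}: link cost 115 + fixed 17 = 132.
All other subsets cost ≥ 126. Minimum total cost: 119.

119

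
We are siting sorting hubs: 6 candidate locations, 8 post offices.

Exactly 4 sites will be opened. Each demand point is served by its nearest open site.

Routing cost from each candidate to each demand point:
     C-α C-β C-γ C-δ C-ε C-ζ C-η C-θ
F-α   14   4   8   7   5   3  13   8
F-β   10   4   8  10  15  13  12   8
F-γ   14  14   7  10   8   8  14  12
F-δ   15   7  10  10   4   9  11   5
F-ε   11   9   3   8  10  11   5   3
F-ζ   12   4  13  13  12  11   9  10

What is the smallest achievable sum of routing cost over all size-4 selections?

Open {F-α, F-β, F-δ, F-ε}.
  C-α→F-β 10, C-β→F-α 4, C-γ→F-ε 3, C-δ→F-α 7, C-ε→F-δ 4, C-ζ→F-α 3, C-η→F-ε 5, C-θ→F-ε 3  ⇒ total 39.
Compare {F-α, F-β, F-γ, F-ε}: total 40.
Compare {F-α, F-β, F-ε, F-ζ}: total 40.
No size-4 selection does better; minimum is 39.

39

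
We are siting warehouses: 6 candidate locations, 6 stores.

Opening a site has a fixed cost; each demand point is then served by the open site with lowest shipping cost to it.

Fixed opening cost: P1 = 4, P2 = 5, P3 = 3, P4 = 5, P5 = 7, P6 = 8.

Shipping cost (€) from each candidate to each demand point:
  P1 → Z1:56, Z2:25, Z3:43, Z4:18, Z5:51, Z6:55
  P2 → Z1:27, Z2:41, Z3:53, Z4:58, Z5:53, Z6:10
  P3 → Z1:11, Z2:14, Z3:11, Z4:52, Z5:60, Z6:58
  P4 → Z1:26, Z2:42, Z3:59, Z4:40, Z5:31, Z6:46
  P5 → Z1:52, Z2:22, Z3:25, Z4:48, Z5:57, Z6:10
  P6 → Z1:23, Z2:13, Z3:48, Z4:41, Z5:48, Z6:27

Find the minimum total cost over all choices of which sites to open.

Open {P1, P2, P3, P4}: assign each demand point to its cheapest open site.
  Z1→P3 11, Z2→P3 14, Z3→P3 11, Z4→P1 18, Z5→P4 31, Z6→P2 10
  shipping cost 95, fixed 17 → total 112.
Compare {P1, P3, P4, P5}: shipping cost 95 + fixed 19 = 114.
Compare {P1, P2, P3, P4, P5}: shipping cost 95 + fixed 24 = 119.
Compare {P1, P2, P3, P4, P6}: shipping cost 94 + fixed 25 = 119.
All other subsets cost ≥ 114. Minimum total cost: 112.

112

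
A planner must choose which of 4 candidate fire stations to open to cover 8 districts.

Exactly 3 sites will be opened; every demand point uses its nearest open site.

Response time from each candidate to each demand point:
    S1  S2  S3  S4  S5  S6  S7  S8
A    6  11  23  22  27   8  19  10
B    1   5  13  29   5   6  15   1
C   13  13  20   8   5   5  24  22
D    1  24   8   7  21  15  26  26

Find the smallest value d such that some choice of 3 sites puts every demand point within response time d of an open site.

15

Open {A, B, C}.
  Farthest demand point is S7 at response time 15 (to B); all others are ≤ 15.
With {A, B, D} the worst case is 15.
With {B, C, D} the worst case is 15.
No size-3 selection achieves below 15.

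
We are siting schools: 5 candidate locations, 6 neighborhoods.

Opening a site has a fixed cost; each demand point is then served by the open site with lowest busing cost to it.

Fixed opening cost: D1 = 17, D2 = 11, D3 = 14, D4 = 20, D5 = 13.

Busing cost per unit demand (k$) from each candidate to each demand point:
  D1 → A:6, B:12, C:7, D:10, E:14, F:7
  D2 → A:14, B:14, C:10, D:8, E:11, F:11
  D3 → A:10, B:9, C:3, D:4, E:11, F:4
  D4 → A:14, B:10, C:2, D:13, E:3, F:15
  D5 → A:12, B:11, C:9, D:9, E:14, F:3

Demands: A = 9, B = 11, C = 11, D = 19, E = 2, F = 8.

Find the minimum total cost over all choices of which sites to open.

340

Open {D1, D3, D4}: assign each demand point to its cheapest open site.
  A→D1 9×6=54, B→D3 11×9=99, C→D4 11×2=22, D→D3 19×4=76, E→D4 2×3=6, F→D3 8×4=32
  busing cost 289, fixed 51 → total 340.
Compare {D1, D3, D4, D5}: busing cost 281 + fixed 64 = 345.
Compare {D1, D3}: busing cost 316 + fixed 31 = 347.
Compare {D1, D2, D3, D4}: busing cost 289 + fixed 62 = 351.
All other subsets cost ≥ 345. Minimum total cost: 340.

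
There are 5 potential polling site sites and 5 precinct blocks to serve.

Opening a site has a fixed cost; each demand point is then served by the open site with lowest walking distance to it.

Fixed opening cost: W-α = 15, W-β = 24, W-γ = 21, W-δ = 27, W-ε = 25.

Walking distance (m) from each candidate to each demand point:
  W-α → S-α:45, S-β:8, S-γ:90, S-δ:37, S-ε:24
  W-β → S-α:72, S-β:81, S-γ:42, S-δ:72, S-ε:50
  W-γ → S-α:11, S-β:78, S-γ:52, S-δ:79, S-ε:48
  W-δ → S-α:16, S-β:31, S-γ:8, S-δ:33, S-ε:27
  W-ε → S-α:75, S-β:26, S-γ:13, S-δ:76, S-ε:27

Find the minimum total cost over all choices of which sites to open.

Open {W-α, W-δ}: assign each demand point to its cheapest open site.
  S-α→W-δ 16, S-β→W-α 8, S-γ→W-δ 8, S-δ→W-δ 33, S-ε→W-α 24
  walking distance 89, fixed 42 → total 131.
Compare {W-δ}: walking distance 115 + fixed 27 = 142.
Compare {W-α, W-γ, W-δ}: walking distance 84 + fixed 63 = 147.
Compare {W-α, W-γ, W-ε}: walking distance 93 + fixed 61 = 154.
All other subsets cost ≥ 142. Minimum total cost: 131.

131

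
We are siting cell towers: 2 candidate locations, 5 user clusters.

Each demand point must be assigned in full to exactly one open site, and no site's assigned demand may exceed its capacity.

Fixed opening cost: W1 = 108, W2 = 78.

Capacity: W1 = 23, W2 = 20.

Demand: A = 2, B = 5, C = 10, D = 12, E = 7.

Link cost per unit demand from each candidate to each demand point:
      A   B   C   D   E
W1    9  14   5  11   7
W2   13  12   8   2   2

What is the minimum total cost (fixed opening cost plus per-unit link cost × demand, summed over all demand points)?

362

Open {W1, W2}; cheapest assignment that respects the capacities:
  W1 (cap 23, load 17): A, B, C — cost 2×9 + 5×14 + 10×5 = 138
  W2 (cap 20, load 19): D, E — cost 12×2 + 7×2 = 38
  Shipping 176, fixed 186 → total 362.
  Any other capacity-feasible assignment to {W1, W2} ships for at least 176.
Total demand is 36 and no other set of sites has combined capacity ≥ 36, so {W1, W2} is the only feasible choice of open sites. Minimum: 362.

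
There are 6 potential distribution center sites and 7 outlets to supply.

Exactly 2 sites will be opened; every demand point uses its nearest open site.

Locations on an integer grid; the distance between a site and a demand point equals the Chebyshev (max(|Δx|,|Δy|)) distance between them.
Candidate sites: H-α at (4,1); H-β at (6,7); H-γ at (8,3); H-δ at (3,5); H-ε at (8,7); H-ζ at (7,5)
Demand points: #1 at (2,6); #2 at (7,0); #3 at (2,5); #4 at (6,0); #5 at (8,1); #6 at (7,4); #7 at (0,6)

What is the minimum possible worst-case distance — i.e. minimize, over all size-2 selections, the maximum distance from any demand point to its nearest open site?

3

Open {H-γ, H-δ}.
  Farthest demand point is #2 at distance 3 (to H-γ); all others are ≤ 3.
With {H-α, H-δ} the worst case is 4.
With {H-α, H-β} the worst case is 5.
No size-2 selection achieves below 3.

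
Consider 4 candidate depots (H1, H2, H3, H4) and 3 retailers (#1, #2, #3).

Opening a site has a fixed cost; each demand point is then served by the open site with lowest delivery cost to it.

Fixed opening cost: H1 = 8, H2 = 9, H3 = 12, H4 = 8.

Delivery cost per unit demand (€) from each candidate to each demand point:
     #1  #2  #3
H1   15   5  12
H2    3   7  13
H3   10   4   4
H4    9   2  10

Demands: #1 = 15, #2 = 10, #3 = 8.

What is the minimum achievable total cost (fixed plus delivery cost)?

126

Open {H2, H3, H4}: assign each demand point to its cheapest open site.
  #1→H2 15×3=45, #2→H4 10×2=20, #3→H3 8×4=32
  delivery cost 97, fixed 29 → total 126.
Compare {H1, H2, H3, H4}: delivery cost 97 + fixed 37 = 134.
Compare {H2, H3}: delivery cost 117 + fixed 21 = 138.
Compare {H1, H2, H3}: delivery cost 117 + fixed 29 = 146.
All other subsets cost ≥ 134. Minimum total cost: 126.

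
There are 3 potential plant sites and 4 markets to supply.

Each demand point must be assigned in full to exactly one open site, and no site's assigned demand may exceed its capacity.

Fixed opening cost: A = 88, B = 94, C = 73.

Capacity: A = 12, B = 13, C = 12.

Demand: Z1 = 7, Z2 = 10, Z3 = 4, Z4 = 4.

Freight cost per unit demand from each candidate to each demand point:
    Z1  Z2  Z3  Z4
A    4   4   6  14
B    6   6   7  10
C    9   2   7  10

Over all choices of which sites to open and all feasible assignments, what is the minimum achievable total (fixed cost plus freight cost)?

367

Open {A, B, C}; cheapest assignment that respects the capacities:
  A (cap 12, load 11): Z1, Z3 — cost 7×4 + 4×6 = 52
  B (cap 13, load 4): Z4 — cost 4×10 = 40
  C (cap 12, load 10): Z2 — cost 10×2 = 20
  Shipping 112, fixed 255 → total 367.
  Any other capacity-feasible assignment to {A, B, C} ships for at least 112.
Total demand is 25; every other set of sites either has combined capacity below 25 or cannot fit the demands without splitting one across sites, so {A, B, C} is the only feasible choice of open sites. Minimum: 367.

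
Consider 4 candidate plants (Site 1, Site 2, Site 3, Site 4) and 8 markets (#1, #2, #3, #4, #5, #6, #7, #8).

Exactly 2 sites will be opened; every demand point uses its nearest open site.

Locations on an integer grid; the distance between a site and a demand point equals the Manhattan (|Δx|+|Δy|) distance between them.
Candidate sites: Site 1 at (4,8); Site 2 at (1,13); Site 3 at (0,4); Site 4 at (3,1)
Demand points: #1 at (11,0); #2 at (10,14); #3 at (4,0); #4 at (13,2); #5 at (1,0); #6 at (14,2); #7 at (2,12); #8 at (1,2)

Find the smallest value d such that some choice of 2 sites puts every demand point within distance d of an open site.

12

Open {Site 1, Site 4}.
  Farthest demand point is #2 at distance 12 (to Site 1); all others are ≤ 12.
With {Site 2, Site 4} the worst case is 12.
With {Site 1, Site 2} the worst case is 16.
No size-2 selection achieves below 12.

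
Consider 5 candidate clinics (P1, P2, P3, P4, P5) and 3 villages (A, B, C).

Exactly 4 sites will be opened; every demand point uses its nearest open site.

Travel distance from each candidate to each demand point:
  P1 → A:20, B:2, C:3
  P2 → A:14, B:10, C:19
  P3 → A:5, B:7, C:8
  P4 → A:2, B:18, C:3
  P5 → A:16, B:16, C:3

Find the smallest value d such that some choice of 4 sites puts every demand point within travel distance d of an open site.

Open {P1, P2, P3, P4}.
  Farthest demand point is C at travel distance 3 (to P1); all others are ≤ 3.
With {P1, P2, P4, P5} the worst case is 3.
With {P1, P3, P4, P5} the worst case is 3.
No size-4 selection achieves below 3.

3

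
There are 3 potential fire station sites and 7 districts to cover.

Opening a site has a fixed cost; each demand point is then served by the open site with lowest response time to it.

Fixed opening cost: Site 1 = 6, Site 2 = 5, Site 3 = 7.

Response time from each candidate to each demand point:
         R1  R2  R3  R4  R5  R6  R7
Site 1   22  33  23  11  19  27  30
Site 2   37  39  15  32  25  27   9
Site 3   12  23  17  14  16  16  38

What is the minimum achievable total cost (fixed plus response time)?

Open {Site 2, Site 3}: assign each demand point to its cheapest open site.
  R1→Site 3 12, R2→Site 3 23, R3→Site 2 15, R4→Site 3 14, R5→Site 3 16, R6→Site 3 16, R7→Site 2 9
  response time 105, fixed 12 → total 117.
Compare {Site 1, Site 2, Site 3}: response time 102 + fixed 18 = 120.
Compare {Site 1, Site 3}: response time 125 + fixed 13 = 138.
Compare {Site 3}: response time 136 + fixed 7 = 143.
All other subsets cost ≥ 120. Minimum total cost: 117.

117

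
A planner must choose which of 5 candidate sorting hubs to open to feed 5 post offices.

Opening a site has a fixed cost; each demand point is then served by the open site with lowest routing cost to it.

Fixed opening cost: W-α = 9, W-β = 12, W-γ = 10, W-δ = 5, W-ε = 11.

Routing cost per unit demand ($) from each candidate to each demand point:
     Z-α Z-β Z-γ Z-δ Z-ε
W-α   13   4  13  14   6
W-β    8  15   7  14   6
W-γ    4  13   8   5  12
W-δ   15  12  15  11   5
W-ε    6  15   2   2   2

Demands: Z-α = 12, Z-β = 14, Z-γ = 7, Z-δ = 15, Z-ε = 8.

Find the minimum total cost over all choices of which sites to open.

194

Open {W-α, W-γ, W-ε}: assign each demand point to its cheapest open site.
  Z-α→W-γ 12×4=48, Z-β→W-α 14×4=56, Z-γ→W-ε 7×2=14, Z-δ→W-ε 15×2=30, Z-ε→W-ε 8×2=16
  routing cost 164, fixed 30 → total 194.
Compare {W-α, W-γ, W-δ, W-ε}: routing cost 164 + fixed 35 = 199.
Compare {W-α, W-β, W-γ, W-ε}: routing cost 164 + fixed 42 = 206.
Compare {W-α, W-ε}: routing cost 188 + fixed 20 = 208.
All other subsets cost ≥ 199. Minimum total cost: 194.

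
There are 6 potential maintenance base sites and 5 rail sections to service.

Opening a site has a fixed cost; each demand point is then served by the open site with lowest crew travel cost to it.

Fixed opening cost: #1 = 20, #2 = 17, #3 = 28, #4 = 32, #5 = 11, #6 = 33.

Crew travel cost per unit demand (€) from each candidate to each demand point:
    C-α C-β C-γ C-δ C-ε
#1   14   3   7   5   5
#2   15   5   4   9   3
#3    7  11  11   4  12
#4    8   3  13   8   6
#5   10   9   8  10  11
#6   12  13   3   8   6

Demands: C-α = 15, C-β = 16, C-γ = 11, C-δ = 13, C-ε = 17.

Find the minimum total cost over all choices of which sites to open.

Open {#1, #2, #3}: assign each demand point to its cheapest open site.
  C-α→#3 15×7=105, C-β→#1 16×3=48, C-γ→#2 11×4=44, C-δ→#3 13×4=52, C-ε→#2 17×3=51
  crew travel cost 300, fixed 65 → total 365.
Compare {#1, #2, #3, #5}: crew travel cost 300 + fixed 76 = 376.
Compare {#2, #3}: crew travel cost 332 + fixed 45 = 377.
Compare {#2, #3, #4}: crew travel cost 300 + fixed 77 = 377.
All other subsets cost ≥ 376. Minimum total cost: 365.

365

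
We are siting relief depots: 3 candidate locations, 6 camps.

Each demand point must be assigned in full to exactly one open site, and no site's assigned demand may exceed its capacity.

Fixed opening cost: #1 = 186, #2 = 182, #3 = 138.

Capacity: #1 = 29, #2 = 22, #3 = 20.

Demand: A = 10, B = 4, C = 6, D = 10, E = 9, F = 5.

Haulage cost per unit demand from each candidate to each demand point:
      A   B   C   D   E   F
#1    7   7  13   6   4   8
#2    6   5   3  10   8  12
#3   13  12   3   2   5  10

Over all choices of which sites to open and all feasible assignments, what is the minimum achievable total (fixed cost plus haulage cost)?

536

Open {#1, #3}; cheapest assignment that respects the capacities:
  #1 (cap 29, load 28): A, B, E, F — cost 10×7 + 4×7 + 9×4 + 5×8 = 174
  #3 (cap 20, load 16): C, D — cost 6×3 + 10×2 = 38
  Shipping 212, fixed 324 → total 536.
  Any other capacity-feasible assignment to {#1, #3} ships for at least 212.
Compare {#1, #2}: its best feasible assignment gives total 602.
Compare {#1, #2, #3}: its best feasible assignment gives total 700.
Every other set of open sites that can feasibly serve all demand totals ≥ 602 even under its best assignment. Minimum: 536.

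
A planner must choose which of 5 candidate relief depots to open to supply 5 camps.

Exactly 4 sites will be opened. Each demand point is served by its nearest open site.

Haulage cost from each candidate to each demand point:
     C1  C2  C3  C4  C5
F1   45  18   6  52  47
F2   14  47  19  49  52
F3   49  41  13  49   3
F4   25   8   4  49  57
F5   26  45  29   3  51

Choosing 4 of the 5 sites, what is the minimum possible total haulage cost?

32

Open {F2, F3, F4, F5}.
  C1→F2 14, C2→F4 8, C3→F4 4, C4→F5 3, C5→F3 3  ⇒ total 32.
Compare {F1, F3, F4, F5}: total 43.
Compare {F1, F2, F3, F5}: total 44.
No size-4 selection does better; minimum is 32.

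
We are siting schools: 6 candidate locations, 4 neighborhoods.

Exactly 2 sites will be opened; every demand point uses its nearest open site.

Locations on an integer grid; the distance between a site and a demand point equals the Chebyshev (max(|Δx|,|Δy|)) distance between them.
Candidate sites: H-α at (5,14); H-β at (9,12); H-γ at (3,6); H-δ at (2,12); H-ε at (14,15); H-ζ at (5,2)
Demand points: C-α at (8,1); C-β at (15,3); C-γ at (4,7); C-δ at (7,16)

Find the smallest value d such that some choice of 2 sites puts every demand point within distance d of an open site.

9

Open {H-β, H-γ}.
  Farthest demand point is C-β at distance 9 (to H-β); all others are ≤ 9.
With {H-β, H-ζ} the worst case is 9.
With {H-α, H-ζ} the worst case is 10.
No size-2 selection achieves below 9.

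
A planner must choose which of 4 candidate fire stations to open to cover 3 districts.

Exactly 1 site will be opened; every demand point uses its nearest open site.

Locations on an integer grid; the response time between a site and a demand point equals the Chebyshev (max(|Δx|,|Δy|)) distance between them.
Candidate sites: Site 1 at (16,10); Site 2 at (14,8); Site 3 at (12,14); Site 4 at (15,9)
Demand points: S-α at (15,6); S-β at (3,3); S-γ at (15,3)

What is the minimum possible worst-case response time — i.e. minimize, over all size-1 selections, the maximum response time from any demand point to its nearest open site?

11

Open {Site 2}.
  Farthest demand point is S-β at response time 11 (to Site 2); all others are ≤ 11.
With {Site 3} the worst case is 11.
With {Site 4} the worst case is 12.
No size-1 selection achieves below 11.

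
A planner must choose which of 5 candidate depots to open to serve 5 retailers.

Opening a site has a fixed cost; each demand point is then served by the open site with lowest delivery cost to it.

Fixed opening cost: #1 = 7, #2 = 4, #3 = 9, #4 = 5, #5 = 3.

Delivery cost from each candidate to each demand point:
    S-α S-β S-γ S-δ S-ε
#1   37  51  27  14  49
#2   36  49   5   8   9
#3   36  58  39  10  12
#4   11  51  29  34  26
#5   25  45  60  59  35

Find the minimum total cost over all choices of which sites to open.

90

Open {#2, #4, #5}: assign each demand point to its cheapest open site.
  S-α→#4 11, S-β→#5 45, S-γ→#2 5, S-δ→#2 8, S-ε→#2 9
  delivery cost 78, fixed 12 → total 90.
Compare {#2, #4}: delivery cost 82 + fixed 9 = 91.
Compare {#1, #2, #4, #5}: delivery cost 78 + fixed 19 = 97.
Compare {#1, #2, #4}: delivery cost 82 + fixed 16 = 98.
All other subsets cost ≥ 91. Minimum total cost: 90.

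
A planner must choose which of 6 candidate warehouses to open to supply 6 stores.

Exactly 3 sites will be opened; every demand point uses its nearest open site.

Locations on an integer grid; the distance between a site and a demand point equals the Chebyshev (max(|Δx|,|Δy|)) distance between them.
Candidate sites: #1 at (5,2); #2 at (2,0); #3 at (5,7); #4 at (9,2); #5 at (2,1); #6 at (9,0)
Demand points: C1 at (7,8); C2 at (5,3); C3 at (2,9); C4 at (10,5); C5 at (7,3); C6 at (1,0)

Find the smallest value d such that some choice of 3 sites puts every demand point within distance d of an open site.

3

Open {#2, #3, #4}.
  Farthest demand point is C2 at distance 3 (to #2); all others are ≤ 3.
With {#3, #4, #5} the worst case is 3.
With {#1, #3, #4} the worst case is 4.
No size-3 selection achieves below 3.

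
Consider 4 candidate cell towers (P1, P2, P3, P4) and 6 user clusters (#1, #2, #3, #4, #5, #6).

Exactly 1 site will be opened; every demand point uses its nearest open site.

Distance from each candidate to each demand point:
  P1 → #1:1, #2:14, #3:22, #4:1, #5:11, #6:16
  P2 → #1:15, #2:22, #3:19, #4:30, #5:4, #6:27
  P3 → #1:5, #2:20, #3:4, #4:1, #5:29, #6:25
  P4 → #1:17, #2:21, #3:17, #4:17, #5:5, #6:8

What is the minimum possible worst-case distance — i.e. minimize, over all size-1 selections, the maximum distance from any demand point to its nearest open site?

21

Open {P4}.
  Farthest demand point is #2 at distance 21 (to P4); all others are ≤ 21.
With {P1} the worst case is 22.
With {P3} the worst case is 29.
No size-1 selection achieves below 21.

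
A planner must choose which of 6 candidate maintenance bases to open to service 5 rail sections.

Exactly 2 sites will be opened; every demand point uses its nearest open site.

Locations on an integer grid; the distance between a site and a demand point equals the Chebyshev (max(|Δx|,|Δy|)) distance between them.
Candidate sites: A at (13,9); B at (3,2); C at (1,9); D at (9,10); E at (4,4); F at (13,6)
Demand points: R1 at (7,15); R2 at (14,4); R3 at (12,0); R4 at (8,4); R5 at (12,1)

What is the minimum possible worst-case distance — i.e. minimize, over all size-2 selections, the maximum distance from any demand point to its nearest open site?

6

Open {A, F}.
  Farthest demand point is R1 at distance 6 (to A); all others are ≤ 6.
With {C, F} the worst case is 6.
With {D, F} the worst case is 6.
No size-2 selection achieves below 6.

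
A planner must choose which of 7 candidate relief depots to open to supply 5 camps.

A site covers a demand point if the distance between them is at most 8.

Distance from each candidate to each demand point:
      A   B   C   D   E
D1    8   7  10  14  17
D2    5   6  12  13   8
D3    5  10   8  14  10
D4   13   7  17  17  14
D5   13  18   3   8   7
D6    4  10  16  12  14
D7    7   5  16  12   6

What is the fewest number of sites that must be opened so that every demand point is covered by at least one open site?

2

Coverage sets (demand points within 8 of each site):
  D1: {A, B}
  D2: {A, B, E}
  D3: {A, C}
  D4: {B}
  D5: {C, D, E}
  D6: {A}
  D7: {A, B, E}
No single site covers all 5 demand points.
But {D1, D5} covers everything, so the minimum is 2.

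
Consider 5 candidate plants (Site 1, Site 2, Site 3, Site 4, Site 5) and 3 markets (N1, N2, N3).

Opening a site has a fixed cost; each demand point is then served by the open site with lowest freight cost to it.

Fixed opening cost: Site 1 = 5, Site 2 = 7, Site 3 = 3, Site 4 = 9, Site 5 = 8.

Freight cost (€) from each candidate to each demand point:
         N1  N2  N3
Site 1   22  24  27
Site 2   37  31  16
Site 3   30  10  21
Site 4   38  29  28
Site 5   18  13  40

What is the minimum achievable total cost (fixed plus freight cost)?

60

Open {Site 3, Site 5}: assign each demand point to its cheapest open site.
  N1→Site 5 18, N2→Site 3 10, N3→Site 3 21
  freight cost 49, fixed 11 → total 60.
Compare {Site 1, Site 3}: freight cost 53 + fixed 8 = 61.
Compare {Site 2, Site 5}: freight cost 47 + fixed 15 = 62.
Compare {Site 2, Site 3, Site 5}: freight cost 44 + fixed 18 = 62.
All other subsets cost ≥ 61. Minimum total cost: 60.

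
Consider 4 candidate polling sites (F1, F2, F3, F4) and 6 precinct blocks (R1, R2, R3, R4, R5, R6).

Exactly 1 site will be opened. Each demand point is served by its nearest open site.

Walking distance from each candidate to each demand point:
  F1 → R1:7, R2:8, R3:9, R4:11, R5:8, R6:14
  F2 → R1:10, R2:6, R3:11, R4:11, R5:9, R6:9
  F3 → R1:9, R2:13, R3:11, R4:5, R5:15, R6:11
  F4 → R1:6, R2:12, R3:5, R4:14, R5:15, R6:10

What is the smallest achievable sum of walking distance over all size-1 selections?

Open {F2}.
  R1→F2 10, R2→F2 6, R3→F2 11, R4→F2 11, R5→F2 9, R6→F2 9  ⇒ total 56.
Compare {F1}: total 57.
Compare {F4}: total 62.
No size-1 selection does better; minimum is 56.

56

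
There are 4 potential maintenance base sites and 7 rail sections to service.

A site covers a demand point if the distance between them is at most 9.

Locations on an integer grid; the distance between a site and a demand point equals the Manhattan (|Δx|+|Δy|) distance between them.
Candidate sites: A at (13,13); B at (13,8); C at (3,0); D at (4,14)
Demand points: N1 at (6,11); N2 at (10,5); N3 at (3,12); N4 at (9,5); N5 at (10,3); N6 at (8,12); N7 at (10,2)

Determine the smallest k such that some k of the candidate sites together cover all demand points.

Coverage sets (demand points within 9 of each site):
  A: {N1, N6}
  B: {N2, N4, N5, N6, N7}
  C: {N7}
  D: {N1, N3, N6}
No single site covers all 7 demand points.
But {B, D} covers everything, so the minimum is 2.

2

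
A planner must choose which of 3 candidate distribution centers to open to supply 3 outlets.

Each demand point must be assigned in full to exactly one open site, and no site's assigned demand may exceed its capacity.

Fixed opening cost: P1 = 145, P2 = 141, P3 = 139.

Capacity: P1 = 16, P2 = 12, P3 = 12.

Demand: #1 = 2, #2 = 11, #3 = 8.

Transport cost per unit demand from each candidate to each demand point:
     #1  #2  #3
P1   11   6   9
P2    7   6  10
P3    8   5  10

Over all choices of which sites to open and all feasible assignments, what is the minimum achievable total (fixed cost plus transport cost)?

429

Open {P2, P3}; cheapest assignment that respects the capacities:
  P2 (cap 12, load 10): #1, #3 — cost 2×7 + 8×10 = 94
  P3 (cap 12, load 11): #2 — cost 11×5 = 55
  Shipping 149, fixed 280 → total 429.
  Any other capacity-feasible assignment to {P2, P3} ships for at least 149.
Compare {P1, P3}: its best feasible assignment gives total 433.
Compare {P1, P2}: its best feasible assignment gives total 446.
Every other set of open sites that can feasibly serve all demand totals ≥ 433 even under its best assignment. Minimum: 429.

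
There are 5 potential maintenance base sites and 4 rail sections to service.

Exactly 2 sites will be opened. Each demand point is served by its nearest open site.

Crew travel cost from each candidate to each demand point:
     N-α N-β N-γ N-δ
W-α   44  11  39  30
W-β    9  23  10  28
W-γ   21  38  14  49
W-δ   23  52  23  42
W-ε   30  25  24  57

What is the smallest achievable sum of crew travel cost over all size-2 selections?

58

Open {W-α, W-β}.
  N-α→W-β 9, N-β→W-α 11, N-γ→W-β 10, N-δ→W-β 28  ⇒ total 58.
Compare {W-β, W-γ}: total 70.
Compare {W-β, W-δ}: total 70.
No size-2 selection does better; minimum is 58.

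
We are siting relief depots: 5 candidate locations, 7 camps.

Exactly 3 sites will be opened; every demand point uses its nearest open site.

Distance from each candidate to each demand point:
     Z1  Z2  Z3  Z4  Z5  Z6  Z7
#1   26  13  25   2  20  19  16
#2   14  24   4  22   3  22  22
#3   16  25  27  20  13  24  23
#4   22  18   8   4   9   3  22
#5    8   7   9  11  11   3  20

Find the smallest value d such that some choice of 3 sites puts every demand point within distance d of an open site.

Open {#1, #2, #4}.
  Farthest demand point is Z7 at distance 16 (to #1); all others are ≤ 16.
With {#1, #2, #5} the worst case is 16.
With {#1, #3, #4} the worst case is 16.
No size-3 selection achieves below 16.

16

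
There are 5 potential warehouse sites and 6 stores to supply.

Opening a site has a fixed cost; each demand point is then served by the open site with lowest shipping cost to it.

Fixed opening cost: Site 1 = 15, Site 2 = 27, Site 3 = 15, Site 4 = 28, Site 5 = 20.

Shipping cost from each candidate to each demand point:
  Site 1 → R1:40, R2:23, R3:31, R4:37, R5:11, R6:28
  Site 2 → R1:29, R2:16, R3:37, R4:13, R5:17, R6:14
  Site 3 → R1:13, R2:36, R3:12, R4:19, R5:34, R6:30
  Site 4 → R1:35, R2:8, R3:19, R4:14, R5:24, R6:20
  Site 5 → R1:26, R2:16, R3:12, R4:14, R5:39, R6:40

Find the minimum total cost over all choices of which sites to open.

Open {Site 2, Site 3}: assign each demand point to its cheapest open site.
  R1→Site 3 13, R2→Site 2 16, R3→Site 3 12, R4→Site 2 13, R5→Site 2 17, R6→Site 2 14
  shipping cost 85, fixed 42 → total 127.
Compare {Site 3, Site 4}: shipping cost 91 + fixed 43 = 134.
Compare {Site 1, Site 3}: shipping cost 106 + fixed 30 = 136.
Compare {Site 1, Site 2, Site 3}: shipping cost 79 + fixed 57 = 136.
All other subsets cost ≥ 134. Minimum total cost: 127.

127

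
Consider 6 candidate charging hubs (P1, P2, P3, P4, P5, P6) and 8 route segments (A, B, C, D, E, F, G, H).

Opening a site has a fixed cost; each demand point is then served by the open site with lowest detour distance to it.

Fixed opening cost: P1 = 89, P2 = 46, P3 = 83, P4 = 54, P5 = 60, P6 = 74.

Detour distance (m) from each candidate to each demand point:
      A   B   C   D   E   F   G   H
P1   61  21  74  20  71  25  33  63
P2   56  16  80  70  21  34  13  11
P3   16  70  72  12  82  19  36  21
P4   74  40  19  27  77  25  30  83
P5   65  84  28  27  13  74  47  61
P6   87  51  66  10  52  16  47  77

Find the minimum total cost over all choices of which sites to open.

288

Open {P2, P4}: assign each demand point to its cheapest open site.
  A→P2 56, B→P2 16, C→P4 19, D→P4 27, E→P2 21, F→P4 25, G→P2 13, H→P2 11
  detour distance 188, fixed 100 → total 288.
Compare {P2, P5}: detour distance 198 + fixed 106 = 304.
Compare {P2, P3}: detour distance 180 + fixed 129 = 309.
Compare {P2, P3, P4}: detour distance 127 + fixed 183 = 310.
All other subsets cost ≥ 304. Minimum total cost: 288.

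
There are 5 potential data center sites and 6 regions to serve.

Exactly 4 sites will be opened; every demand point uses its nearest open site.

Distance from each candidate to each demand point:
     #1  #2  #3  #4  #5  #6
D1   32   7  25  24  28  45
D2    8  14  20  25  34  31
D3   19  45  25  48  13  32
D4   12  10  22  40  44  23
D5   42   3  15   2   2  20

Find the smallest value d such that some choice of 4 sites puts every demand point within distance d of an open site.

Open {D1, D2, D3, D5}.
  Farthest demand point is #6 at distance 20 (to D5); all others are ≤ 20.
With {D1, D2, D4, D5} the worst case is 20.
With {D1, D3, D4, D5} the worst case is 20.
No size-4 selection achieves below 20.

20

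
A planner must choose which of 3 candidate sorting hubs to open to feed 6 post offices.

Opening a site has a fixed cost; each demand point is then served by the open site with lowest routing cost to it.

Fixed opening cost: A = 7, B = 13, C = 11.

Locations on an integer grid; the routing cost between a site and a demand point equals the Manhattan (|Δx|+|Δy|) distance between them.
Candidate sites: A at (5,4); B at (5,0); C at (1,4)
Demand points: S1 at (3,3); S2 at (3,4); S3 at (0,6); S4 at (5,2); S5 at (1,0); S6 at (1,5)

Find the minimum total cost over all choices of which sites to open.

Open {C}: assign each demand point to its cheapest open site.
  S1→C 3, S2→C 2, S3→C 3, S4→C 6, S5→C 4, S6→C 1
  routing cost 19, fixed 11 → total 30.
Compare {A, C}: routing cost 15 + fixed 18 = 33.
Compare {A}: routing cost 27 + fixed 7 = 34.
Compare {B, C}: routing cost 15 + fixed 24 = 39.
All other subsets cost ≥ 33. Minimum total cost: 30.

30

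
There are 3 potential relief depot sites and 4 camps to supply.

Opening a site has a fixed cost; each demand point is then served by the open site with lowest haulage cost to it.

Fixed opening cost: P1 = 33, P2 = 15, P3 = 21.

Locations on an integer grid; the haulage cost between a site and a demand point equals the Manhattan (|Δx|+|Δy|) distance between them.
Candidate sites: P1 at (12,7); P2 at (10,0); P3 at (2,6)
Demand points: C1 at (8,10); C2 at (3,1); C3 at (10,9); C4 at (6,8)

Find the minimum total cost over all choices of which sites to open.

Open {P3}: assign each demand point to its cheapest open site.
  C1→P3 10, C2→P3 6, C3→P3 11, C4→P3 6
  haulage cost 33, fixed 21 → total 54.
Compare {P2}: haulage cost 41 + fixed 15 = 56.
Compare {P1}: haulage cost 33 + fixed 33 = 66.
Compare {P2, P3}: haulage cost 31 + fixed 36 = 67.
All other subsets cost ≥ 56. Minimum total cost: 54.

54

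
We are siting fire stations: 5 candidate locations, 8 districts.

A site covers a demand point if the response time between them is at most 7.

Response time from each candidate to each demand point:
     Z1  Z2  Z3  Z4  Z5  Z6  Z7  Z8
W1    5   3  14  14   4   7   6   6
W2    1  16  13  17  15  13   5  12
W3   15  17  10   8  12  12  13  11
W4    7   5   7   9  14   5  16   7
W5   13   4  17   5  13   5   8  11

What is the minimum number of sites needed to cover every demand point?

Coverage sets (demand points within 7 of each site):
  W1: {Z1, Z2, Z5, Z6, Z7, Z8}
  W2: {Z1, Z7}
  W3: {}
  W4: {Z1, Z2, Z3, Z6, Z8}
  W5: {Z2, Z4, Z6}
No 2 sites suffice: every size-2 union leaves at least one demand point uncovered.
But {W1, W4, W5} covers everything, so the minimum is 3.

3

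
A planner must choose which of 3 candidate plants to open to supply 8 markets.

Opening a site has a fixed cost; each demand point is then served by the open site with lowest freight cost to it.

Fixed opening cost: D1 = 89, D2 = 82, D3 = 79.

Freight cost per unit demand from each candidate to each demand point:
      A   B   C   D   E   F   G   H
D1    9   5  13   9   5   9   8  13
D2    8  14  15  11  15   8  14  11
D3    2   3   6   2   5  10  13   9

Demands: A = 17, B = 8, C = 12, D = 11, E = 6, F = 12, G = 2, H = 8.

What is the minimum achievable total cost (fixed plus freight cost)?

479

Open {D3}: assign each demand point to its cheapest open site.
  A→D3 17×2=34, B→D3 8×3=24, C→D3 12×6=72, D→D3 11×2=22, E→D3 6×5=30, F→D3 12×10=120, G→D3 2×13=26, H→D3 8×9=72
  freight cost 400, fixed 79 → total 479.
Compare {D2, D3}: freight cost 376 + fixed 161 = 537.
Compare {D1, D3}: freight cost 378 + fixed 168 = 546.
Compare {D1, D2, D3}: freight cost 366 + fixed 250 = 616.
All other subsets cost ≥ 537. Minimum total cost: 479.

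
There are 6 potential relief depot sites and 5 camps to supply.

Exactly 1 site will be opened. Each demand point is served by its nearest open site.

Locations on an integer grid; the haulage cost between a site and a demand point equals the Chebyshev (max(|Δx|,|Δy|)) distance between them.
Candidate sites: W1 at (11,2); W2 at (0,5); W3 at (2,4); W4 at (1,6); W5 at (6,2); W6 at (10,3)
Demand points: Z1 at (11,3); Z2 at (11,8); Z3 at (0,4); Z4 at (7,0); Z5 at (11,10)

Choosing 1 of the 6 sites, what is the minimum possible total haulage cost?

Open {W6}.
  Z1→W6 1, Z2→W6 5, Z3→W6 10, Z4→W6 3, Z5→W6 7  ⇒ total 26.
Compare {W5}: total 27.
Compare {W1}: total 30.
No size-1 selection does better; minimum is 26.

26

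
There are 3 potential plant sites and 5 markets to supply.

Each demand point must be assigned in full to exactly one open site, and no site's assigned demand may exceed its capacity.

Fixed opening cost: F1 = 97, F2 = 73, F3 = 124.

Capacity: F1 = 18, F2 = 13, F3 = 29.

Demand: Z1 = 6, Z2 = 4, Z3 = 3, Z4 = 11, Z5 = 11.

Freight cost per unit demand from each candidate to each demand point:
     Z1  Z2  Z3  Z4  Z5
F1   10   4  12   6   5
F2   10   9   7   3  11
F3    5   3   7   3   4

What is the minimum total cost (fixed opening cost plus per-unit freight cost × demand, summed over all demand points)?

Open {F2, F3}; cheapest assignment that respects the capacities:
  F2 (cap 13, load 11): Z4 — cost 11×3 = 33
  F3 (cap 29, load 24): Z1, Z2, Z3, Z5 — cost 6×5 + 4×3 + 3×7 + 11×4 = 107
  Shipping 140, fixed 197 → total 337.
  Any other capacity-feasible assignment to {F2, F3} ships for at least 140.
Compare {F1, F3}: its best feasible assignment gives total 372.
Compare {F1, F2, F3}: its best feasible assignment gives total 434.
Every other set of open sites that can feasibly serve all demand totals ≥ 372 even under its best assignment. Minimum: 337.

337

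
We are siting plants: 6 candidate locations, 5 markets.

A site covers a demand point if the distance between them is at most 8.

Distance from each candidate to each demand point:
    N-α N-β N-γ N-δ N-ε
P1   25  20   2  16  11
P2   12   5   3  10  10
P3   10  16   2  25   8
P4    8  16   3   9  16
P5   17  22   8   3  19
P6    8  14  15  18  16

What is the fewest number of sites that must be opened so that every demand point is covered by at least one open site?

4

Coverage sets (demand points within 8 of each site):
  P1: {N-γ}
  P2: {N-β, N-γ}
  P3: {N-γ, N-ε}
  P4: {N-α, N-γ}
  P5: {N-γ, N-δ}
  P6: {N-α}
No 3 sites suffice: every size-3 union leaves at least one demand point uncovered.
But {P2, P3, P4, P5} covers everything, so the minimum is 4.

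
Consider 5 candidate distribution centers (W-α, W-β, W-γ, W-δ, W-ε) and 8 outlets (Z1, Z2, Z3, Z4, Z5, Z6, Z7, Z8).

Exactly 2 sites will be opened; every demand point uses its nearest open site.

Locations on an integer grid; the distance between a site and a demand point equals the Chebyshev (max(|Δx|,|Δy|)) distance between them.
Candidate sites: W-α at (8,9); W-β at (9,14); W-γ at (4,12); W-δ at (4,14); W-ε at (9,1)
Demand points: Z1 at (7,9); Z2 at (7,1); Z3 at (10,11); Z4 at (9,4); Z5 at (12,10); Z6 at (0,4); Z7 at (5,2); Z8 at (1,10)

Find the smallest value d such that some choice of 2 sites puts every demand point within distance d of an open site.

Open {W-α, W-β}.
  Farthest demand point is Z2 at distance 8 (to W-α); all others are ≤ 8.
With {W-α, W-γ} the worst case is 8.
With {W-α, W-δ} the worst case is 8.
No size-2 selection achieves below 8.

8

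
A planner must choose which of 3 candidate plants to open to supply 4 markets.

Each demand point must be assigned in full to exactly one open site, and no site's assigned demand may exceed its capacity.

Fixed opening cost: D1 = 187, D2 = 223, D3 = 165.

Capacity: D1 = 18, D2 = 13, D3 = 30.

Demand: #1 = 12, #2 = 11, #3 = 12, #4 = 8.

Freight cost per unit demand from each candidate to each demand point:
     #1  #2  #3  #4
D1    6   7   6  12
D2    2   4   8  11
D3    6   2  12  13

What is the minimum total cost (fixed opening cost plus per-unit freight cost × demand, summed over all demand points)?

797

Open {D1, D2, D3}; cheapest assignment that respects the capacities:
  D1 (cap 18, load 12): #3 — cost 12×6 = 72
  D2 (cap 13, load 12): #1 — cost 12×2 = 24
  D3 (cap 30, load 19): #2, #4 — cost 11×2 + 8×13 = 126
  Shipping 222, fixed 575 → total 797.
  Any other capacity-feasible assignment to {D1, D2, D3} ships for at least 222.
Total demand is 43; every other set of sites either has combined capacity below 43 or cannot fit the demands without splitting one across sites, so {D1, D2, D3} is the only feasible choice of open sites. Minimum: 797.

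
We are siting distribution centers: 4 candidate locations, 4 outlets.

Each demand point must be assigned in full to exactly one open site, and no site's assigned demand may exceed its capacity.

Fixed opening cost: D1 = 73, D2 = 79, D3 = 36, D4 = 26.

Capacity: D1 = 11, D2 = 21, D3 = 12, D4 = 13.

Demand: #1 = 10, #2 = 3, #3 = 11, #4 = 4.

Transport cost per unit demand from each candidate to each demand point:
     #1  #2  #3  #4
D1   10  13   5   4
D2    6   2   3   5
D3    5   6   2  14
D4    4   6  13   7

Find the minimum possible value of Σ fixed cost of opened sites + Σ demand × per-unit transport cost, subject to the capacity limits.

Open {D2, D4}; cheapest assignment that respects the capacities:
  D2 (cap 21, load 18): #2, #3, #4 — cost 3×2 + 11×3 + 4×5 = 59
  D4 (cap 13, load 10): #1 — cost 10×4 = 40
  Shipping 99, fixed 105 → total 204.
  Any other capacity-feasible assignment to {D2, D4} ships for at least 99.
Compare {D2, D3}: its best feasible assignment gives total 223.
Compare {D2, D3, D4}: its best feasible assignment gives total 229.
Every other set of open sites that can feasibly serve all demand totals ≥ 223 even under its best assignment. Minimum: 204.

204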